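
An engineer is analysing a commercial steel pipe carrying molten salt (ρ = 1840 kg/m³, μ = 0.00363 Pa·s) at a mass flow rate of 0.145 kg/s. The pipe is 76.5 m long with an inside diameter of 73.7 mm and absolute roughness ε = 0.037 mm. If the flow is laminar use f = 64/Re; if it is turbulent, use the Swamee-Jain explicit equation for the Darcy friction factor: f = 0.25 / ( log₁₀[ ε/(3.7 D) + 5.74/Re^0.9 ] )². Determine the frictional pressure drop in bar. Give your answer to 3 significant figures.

ΔP ≈ 3.02×10^-4 bar

A = πD²/4 = π(0.0737)²/4 = 0.004266 m²; mean velocity V = ṁ/(ρA) = 0.145/(1840 · 0.004266) = 0.01847 m/s.
Reynolds number Re = ρVD/μ = 1840 · 0.01847 · 0.0737 / 0.00363 = 690.1.
Re < 2300 → laminar flow, so f = 64/Re = 64/690.1 = 0.09274 (the turbulent correlation is not needed).
Darcy-Weisbach: ΔP = f(L/D)(ρV²/2) = 0.09274·(76.5/0.0737)·(1840·0.01847²/2) = 0.09274·1038·0.3139 = 30.22 Pa.
ΔP = 30.22 Pa = 3.02×10^-4 bar.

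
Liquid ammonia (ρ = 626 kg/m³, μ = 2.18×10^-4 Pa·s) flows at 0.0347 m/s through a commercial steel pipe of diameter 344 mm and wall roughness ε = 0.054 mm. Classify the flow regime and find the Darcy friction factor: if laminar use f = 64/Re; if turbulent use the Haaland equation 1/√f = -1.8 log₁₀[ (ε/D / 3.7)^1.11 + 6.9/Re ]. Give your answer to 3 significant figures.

f ≈ 0.0230

Re = ρVD/μ = 626·0.0347·0.344/0.000218 = 3.428e+04.
Re > 4000 → turbulent. ε/D = 5.4e-05/0.344 = 0.000157; Haaland: 1/√f = -1.8 log₁₀[1.4e-05 + 0.000201] = 6.6, so f = 0.02295.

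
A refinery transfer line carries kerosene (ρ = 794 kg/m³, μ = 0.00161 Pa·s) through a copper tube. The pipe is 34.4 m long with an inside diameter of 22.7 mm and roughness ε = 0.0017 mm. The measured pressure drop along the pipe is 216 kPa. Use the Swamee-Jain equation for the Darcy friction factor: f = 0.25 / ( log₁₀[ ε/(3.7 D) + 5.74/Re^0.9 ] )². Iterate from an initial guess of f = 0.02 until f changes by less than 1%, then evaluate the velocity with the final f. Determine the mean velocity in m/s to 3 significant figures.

V ≈ 4.09 m/s

Rearranging Darcy-Weisbach: V = √(2·ΔP·D/(f·L·ρ)). With ε/D = 1.7e-06/0.0227 = 7.49e-05, iterate starting from f = 0.02:
  f = 0.02 → V = √(2·2.16e+05·0.0227/(0.02·34.4·794)) = 4.237 m/s; Re = ρVD/μ = 4.743e+04; f → 0.02131
  f = 0.02131 → V = 4.105 m/s; Re = 4.596e+04; f → 0.02145
Converged (Δf/f < 1%). With the final f = 0.02145: V = √(2·2.16e+05·0.0227/(0.02145·34.4·794)) = 4.091 m/s.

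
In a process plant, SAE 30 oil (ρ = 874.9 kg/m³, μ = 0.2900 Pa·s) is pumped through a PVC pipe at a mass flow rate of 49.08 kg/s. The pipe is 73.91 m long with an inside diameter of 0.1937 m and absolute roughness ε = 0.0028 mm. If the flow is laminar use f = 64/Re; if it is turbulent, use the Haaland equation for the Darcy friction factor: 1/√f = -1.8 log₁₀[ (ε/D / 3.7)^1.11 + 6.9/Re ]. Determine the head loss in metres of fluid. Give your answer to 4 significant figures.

h_f ≈ 4.055 m

A = πD²/4 = π(0.1937)²/4 = 0.02947 m²; mean velocity V = ṁ/(ρA) = 49.08/(874.9 · 0.02947) = 1.904 m/s.
Reynolds number Re = ρVD/μ = 874.9 · 1.904 · 0.1937 / 0.29 = 1112.
Re < 2300 → laminar flow, so f = 64/Re = 64/1112 = 0.05753 (the turbulent correlation is not needed).
Darcy-Weisbach: ΔP = f(L/D)(ρV²/2) = 0.05753·(73.91/0.1937)·(874.9·1.904²/2) = 0.05753·381.6·1585 = 3.48e+04 Pa.
Head loss h_f = ΔP/(ρg) = 3.48e+04/(874.9·9.81) = 4.055 m.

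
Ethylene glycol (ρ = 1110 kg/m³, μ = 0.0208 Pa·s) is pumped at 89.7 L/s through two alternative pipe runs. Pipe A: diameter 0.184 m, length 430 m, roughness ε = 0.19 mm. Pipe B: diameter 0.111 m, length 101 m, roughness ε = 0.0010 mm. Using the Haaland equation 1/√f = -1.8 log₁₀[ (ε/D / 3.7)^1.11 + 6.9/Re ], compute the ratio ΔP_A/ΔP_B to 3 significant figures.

Pipe A: V = Q/A = 0.0897/0.02659 = 3.373 m/s; Re = 3.312e+04; ε/D = 0.00103; Haaland → f = 0.0253; ΔP_A = f(L/D)(ρV²/2) = 3.735e+05 Pa.
Pipe B: V = Q/A = 0.0897/0.009677 = 9.27 m/s; Re = 5.491e+04; ε/D = 9.01e-06; Haaland → f = 0.0203; ΔP_B = f(L/D)(ρV²/2) = 8.811e+05 Pa.
ΔP_A/ΔP_B = 3.735e+05/8.811e+05 = 0.424.

ΔP_A/ΔP_B ≈ 0.424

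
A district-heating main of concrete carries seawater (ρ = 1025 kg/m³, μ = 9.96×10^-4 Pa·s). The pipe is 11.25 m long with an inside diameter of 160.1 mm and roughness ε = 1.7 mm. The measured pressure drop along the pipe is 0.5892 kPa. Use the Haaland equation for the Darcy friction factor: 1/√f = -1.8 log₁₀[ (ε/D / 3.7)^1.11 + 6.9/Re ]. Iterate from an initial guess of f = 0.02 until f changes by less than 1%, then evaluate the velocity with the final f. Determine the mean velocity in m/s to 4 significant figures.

Rearranging Darcy-Weisbach: V = √(2·ΔP·D/(f·L·ρ)). With ε/D = 0.0017/0.1601 = 0.0106, iterate starting from f = 0.02:
  f = 0.02 → V = √(2·589.2·0.1601/(0.02·11.25·1025)) = 0.9045 m/s; Re = ρVD/μ = 1.49e+05; f → 0.03913
  f = 0.03913 → V = 0.6467 m/s; Re = 1.065e+05; f → 0.03927
Converged (Δf/f < 1%). With the final f = 0.03927: V = √(2·589.2·0.1601/(0.03927·11.25·1025)) = 0.6455 m/s.

V ≈ 0.6455 m/s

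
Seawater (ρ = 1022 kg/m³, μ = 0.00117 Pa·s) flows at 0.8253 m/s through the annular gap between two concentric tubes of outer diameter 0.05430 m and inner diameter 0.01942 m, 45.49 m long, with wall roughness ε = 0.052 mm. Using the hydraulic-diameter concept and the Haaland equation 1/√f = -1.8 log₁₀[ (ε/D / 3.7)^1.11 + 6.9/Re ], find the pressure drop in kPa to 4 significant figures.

Hydraulic diameter D_h = 4A/P = D_o - D_i = 0.0543 - 0.01942 = 0.03488 m.
Re = ρVD_h/μ = 1022·0.8253·0.03488/0.00117 = 2.515e+04.
ε/D_h = 5.2e-05/0.03488 = 0.00149; Haaland gives 1/√f = -1.8 log₁₀[0.000171+0.000274] = 6.033, so f = 0.02747.
ΔP = f(L/D_h)(ρV²/2) = 0.02747·45.49/0.03488·348.1 = 1.247e+04 Pa.
ΔP = 12.47 kPa.

ΔP ≈ 12.47 kPa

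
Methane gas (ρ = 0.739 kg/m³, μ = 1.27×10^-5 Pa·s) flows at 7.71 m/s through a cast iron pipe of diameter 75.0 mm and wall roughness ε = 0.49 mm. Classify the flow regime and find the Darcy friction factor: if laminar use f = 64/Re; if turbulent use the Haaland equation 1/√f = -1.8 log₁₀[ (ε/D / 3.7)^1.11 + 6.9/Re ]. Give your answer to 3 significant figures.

Re = ρVD/μ = 0.739·7.71·0.075/1.27e-05 = 3.365e+04.
Re > 4000 → turbulent. ε/D = 0.00049/0.075 = 0.00653; Haaland: 1/√f = -1.8 log₁₀[0.000879 + 0.000205] = 5.337, so f = 0.03511.

f ≈ 0.0351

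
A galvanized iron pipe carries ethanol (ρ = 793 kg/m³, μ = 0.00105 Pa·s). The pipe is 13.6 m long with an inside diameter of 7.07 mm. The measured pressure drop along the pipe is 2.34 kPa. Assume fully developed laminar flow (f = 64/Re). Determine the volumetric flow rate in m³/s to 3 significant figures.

For laminar flow, f = 64/Re with Re = ρVD/μ, so Darcy-Weisbach reduces to ΔP = 32μLV/D². Solving for V: V = ΔP·D²/(32μL) = 2340·(0.00707)²/(32·0.00105·13.6) = 0.256 m/s.
Check: Re = ρVD/μ = 793·0.256·0.00707/0.00105 = 1367 < 2300, so the laminar assumption holds.
Q = V·A = 0.256·(π/4·0.00707²) = 1.005e-05 m³/s = 1.00×10^-5 m³/s.

Q ≈ 1.00×10^-5 m³/s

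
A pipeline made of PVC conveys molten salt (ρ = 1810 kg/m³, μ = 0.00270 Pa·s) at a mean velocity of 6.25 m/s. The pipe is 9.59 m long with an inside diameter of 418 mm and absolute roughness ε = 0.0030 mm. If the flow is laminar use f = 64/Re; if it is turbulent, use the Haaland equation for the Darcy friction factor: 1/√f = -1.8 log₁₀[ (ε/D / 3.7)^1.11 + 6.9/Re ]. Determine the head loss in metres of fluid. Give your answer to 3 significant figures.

Reynolds number Re = ρVD/μ = 1810 · 6.25 · 0.418 / 0.0027 = 1.751e+06.
Re > 4000 → turbulent. Relative roughness ε/D = 3e-06/0.418 = 7.18e-06. Haaland: 1/√f = -1.8 log₁₀[(7.18e-06/3.7)^1.11 + 6.9/1.751e+06] = -1.8 log₁₀[4.56e-07 + 3.94e-06] = 9.642, so f = 0.01076.
Darcy-Weisbach: ΔP = f(L/D)(ρV²/2) = 0.01076·(9.59/0.418)·(1810·6.25²/2) = 0.01076·22.94·3.535e+04 = 8723 Pa.
Head loss h_f = ΔP/(ρg) = 8723/(1810·9.81) = 0.491 m.

h_f ≈ 0.491 m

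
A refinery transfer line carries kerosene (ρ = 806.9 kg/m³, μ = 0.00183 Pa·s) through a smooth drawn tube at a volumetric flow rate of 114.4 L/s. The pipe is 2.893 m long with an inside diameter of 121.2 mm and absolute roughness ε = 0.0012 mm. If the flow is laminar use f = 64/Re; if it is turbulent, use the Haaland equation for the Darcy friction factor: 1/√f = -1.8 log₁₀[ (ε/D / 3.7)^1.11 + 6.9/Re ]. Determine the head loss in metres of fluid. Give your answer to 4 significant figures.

h_f ≈ 1.560 m

Q = 114.4 L/s = 114.4/1000 = 0.1144 m³/s.
Cross-sectional area A = πD²/4 = π(0.1212)²/4 = 0.01154 m²; mean velocity V = Q/A = 0.1144/0.01154 = 9.916 m/s.
Reynolds number Re = ρVD/μ = 806.9 · 9.916 · 0.1212 / 0.00183 = 5.299e+05.
Re > 4000 → turbulent. Relative roughness ε/D = 1.2e-06/0.1212 = 9.9e-06. Haaland: 1/√f = -1.8 log₁₀[(9.9e-06/3.7)^1.11 + 6.9/5.299e+05] = -1.8 log₁₀[6.52e-07 + 1.3e-05] = 8.755, so f = 0.01305.
Darcy-Weisbach: ΔP = f(L/D)(ρV²/2) = 0.01305·(2.893/0.1212)·(806.9·9.916²/2) = 0.01305·23.87·3.967e+04 = 1.235e+04 Pa.
Head loss h_f = ΔP/(ρg) = 1.235e+04/(806.9·9.81) = 1.560 m.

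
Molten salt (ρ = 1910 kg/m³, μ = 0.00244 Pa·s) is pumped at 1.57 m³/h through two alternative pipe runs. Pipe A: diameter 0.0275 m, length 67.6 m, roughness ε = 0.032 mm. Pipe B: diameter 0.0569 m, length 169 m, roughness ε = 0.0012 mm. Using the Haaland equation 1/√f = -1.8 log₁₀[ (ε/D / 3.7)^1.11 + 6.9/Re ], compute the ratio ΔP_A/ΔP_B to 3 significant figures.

Pipe A: V = Q/A = 0.0004361/0.000594 = 0.7342 m/s; Re = 1.581e+04; ε/D = 0.00116; Haaland → f = 0.02927; ΔP_A = f(L/D)(ρV²/2) = 3.705e+04 Pa.
Pipe B: V = Q/A = 0.0004361/0.002543 = 0.1715 m/s; Re = 7639; ε/D = 2.11e-05; Haaland → f = 0.03332; ΔP_B = f(L/D)(ρV²/2) = 2780 Pa.
ΔP_A/ΔP_B = 3.705e+04/2780 = 13.3.

ΔP_A/ΔP_B ≈ 13.3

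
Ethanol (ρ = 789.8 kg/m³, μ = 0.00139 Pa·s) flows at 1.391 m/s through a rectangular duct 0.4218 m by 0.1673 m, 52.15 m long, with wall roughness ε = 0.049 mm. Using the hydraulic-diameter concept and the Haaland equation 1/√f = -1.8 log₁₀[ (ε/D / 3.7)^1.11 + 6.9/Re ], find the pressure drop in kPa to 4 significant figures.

ΔP ≈ 2.832 kPa

Hydraulic diameter D_h = 4A/P = 4·(0.4218·0.1673)/(2·(0.4218+0.1673)) = 0.2823/1.178 = 0.2396 m.
Re = ρVD_h/μ = 789.8·1.391·0.2396/0.00139 = 1.894e+05.
ε/D_h = 4.9e-05/0.2396 = 0.000205; Haaland gives 1/√f = -1.8 log₁₀[1.88e-05+3.64e-05] = 7.664, so f = 0.01703.
ΔP = f(L/D_h)(ρV²/2) = 0.01703·52.15/0.2396·764.1 = 2832 Pa.
ΔP = 2.832 kPa.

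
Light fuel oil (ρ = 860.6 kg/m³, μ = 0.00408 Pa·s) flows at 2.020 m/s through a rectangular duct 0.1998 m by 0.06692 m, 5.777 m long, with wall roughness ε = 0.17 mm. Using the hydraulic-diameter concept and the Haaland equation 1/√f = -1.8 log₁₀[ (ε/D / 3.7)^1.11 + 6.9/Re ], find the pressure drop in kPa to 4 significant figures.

ΔP ≈ 2.630 kPa

Hydraulic diameter D_h = 4A/P = 4·(0.1998·0.06692)/(2·(0.1998+0.06692)) = 0.05348/0.5334 = 0.1003 m.
Re = ρVD_h/μ = 860.6·2.02·0.1003/0.00408 = 4.272e+04.
ε/D_h = 0.00017/0.1003 = 0.0017; Haaland gives 1/√f = -1.8 log₁₀[0.000197+0.000162] = 6.202, so f = 0.02599.
ΔP = f(L/D_h)(ρV²/2) = 0.02599·5.777/0.1003·1756 = 2630 Pa.
ΔP = 2.630 kPa.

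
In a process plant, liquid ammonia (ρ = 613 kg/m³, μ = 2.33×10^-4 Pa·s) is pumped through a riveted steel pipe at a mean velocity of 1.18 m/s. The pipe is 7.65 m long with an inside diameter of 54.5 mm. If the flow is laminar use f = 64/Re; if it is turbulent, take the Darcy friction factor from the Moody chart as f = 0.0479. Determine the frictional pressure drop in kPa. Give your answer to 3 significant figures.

ΔP ≈ 2.87 kPa

Reynolds number Re = ρVD/μ = 613 · 1.18 · 0.0545 / 0.000233 = 1.692e+05.
Re > 4000 → turbulent; use the Moody-chart value f = 0.0479.
Darcy-Weisbach: ΔP = f(L/D)(ρV²/2) = 0.0479·(7.65/0.0545)·(613·1.18²/2) = 0.0479·140.4·426.8 = 2869 Pa.
ΔP = 2869 Pa = 2.87 kPa.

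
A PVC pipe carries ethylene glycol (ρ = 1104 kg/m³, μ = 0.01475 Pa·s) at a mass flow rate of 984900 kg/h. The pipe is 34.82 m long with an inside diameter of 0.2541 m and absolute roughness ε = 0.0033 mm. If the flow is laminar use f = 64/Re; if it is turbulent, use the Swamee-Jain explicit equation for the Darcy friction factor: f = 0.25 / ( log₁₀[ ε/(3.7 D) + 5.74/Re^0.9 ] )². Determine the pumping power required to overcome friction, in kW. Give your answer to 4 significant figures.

ṁ = 984900 kg/h = 984900/3600 = 273.6 kg/s.
A = πD²/4 = π(0.2541)²/4 = 0.05071 m²; mean velocity V = ṁ/(ρA) = 273.6/(1104 · 0.05071) = 4.887 m/s.
Reynolds number Re = ρVD/μ = 1104 · 4.887 · 0.2541 / 0.0147 = 9.294e+04.
Re > 4000 → turbulent. Relative roughness ε/D = 3.3e-06/0.2541 = 1.3e-05. Swamee-Jain: f = 0.25/(log₁₀[1.3e-05/3.7 + 5.74/9.294e+04^0.9])² = 0.25/(log₁₀[3.51e-06 + 0.000194])² = 0.25/(-3.705)² = 0.01822.
Darcy-Weisbach: ΔP = f(L/D)(ρV²/2) = 0.01822·(34.82/0.2541)·(1104·4.887²/2) = 0.01822·137·1.318e+04 = 3.29e+04 Pa.
Q = ṁ/ρ = 273.6/1104 = 0.2478 m³/s.
Pumping power P = QΔP = 0.2478·3.29e+04 = 8153.9 W = 8.154 kW.

P ≈ 8.154 kW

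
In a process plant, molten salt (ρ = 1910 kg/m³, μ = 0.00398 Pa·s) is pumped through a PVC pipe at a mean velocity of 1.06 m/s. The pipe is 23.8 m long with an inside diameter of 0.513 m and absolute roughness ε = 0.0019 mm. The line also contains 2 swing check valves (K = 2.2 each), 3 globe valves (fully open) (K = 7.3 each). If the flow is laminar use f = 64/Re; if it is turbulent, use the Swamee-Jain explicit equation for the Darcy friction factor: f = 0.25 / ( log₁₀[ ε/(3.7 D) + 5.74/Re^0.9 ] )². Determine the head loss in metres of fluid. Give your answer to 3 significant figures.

Reynolds number Re = ρVD/μ = 1910 · 1.06 · 0.513 / 0.00398 = 2.61e+05.
Re > 4000 → turbulent. Relative roughness ε/D = 1.9e-06/0.513 = 3.7e-06. Swamee-Jain: f = 0.25/(log₁₀[3.7e-06/3.7 + 5.74/2.61e+05^0.9])² = 0.25/(log₁₀[1e-06 + 7.66e-05])² = 0.25/(-4.11)² = 0.0148.
Total minor-loss coefficient ΣK = 2·2.2 + 3·7.3 = 26.3.
ΔP = [f·L/D + ΣK]·(ρV²/2) = [0.0148·23.8/0.513 + 26.3]·(1910·1.06²/2) = [0.6865 + 26.3]·1073 = 2.896e+04 Pa.
Head loss h_f = ΔP/(ρg) = 2.896e+04/(1910·9.81) = 1.55 m.

h_f ≈ 1.55 m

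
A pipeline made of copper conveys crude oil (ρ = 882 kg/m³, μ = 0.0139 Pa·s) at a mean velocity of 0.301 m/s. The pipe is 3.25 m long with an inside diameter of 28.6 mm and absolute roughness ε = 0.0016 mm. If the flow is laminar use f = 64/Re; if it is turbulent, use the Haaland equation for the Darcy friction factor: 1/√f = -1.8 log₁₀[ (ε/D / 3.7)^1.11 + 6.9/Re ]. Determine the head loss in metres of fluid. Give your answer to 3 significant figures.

Reynolds number Re = ρVD/μ = 882 · 0.301 · 0.0286 / 0.0139 = 546.2.
Re < 2300 → laminar flow, so f = 64/Re = 64/546.2 = 0.1172 (the turbulent correlation is not needed).
Darcy-Weisbach: ΔP = f(L/D)(ρV²/2) = 0.1172·(3.25/0.0286)·(882·0.301²/2) = 0.1172·113.6·39.96 = 532 Pa.
Head loss h_f = ΔP/(ρg) = 532/(882·9.81) = 0.0615 m.

h_f ≈ 0.0615 m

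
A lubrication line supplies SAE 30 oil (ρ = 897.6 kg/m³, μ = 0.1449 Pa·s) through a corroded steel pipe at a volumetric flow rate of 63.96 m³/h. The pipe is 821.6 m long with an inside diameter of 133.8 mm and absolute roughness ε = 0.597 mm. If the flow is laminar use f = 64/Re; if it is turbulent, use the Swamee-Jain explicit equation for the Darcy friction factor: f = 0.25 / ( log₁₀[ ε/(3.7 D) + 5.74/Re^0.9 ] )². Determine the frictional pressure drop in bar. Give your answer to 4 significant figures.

Q = 63.96 m³/h = 63.96/3600 = 0.01777 m³/s.
Cross-sectional area A = πD²/4 = π(0.1338)²/4 = 0.01406 m²; mean velocity V = Q/A = 0.01777/0.01406 = 1.264 m/s.
Reynolds number Re = ρVD/μ = 897.6 · 1.264 · 0.1338 / 0.145 = 1047.
Re < 2300 → laminar flow, so f = 64/Re = 64/1047 = 0.06111 (the turbulent correlation is not needed).
Darcy-Weisbach: ΔP = f(L/D)(ρV²/2) = 0.06111·(821.6/0.1338)·(897.6·1.264²/2) = 0.06111·6141·716.6 = 2.689e+05 Pa.
ΔP = 2.689e+05 Pa = 2.689 bar.

ΔP ≈ 2.689 bar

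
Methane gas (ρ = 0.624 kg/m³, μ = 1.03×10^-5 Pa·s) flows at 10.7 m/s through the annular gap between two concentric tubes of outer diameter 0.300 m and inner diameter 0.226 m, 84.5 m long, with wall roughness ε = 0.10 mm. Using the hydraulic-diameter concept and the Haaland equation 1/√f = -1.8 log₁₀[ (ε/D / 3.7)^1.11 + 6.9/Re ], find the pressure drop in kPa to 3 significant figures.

Hydraulic diameter D_h = 4A/P = D_o - D_i = 0.3 - 0.226 = 0.074 m.
Re = ρVD_h/μ = 0.624·10.7·0.074/1.03e-05 = 4.797e+04.
ε/D_h = 0.0001/0.074 = 0.00135; Haaland gives 1/√f = -1.8 log₁₀[0.000153+0.000144] = 6.35, so f = 0.0248.
ΔP = f(L/D_h)(ρV²/2) = 0.0248·84.5/0.074·35.72 = 1012 Pa.
ΔP = 1.01 kPa.

ΔP ≈ 1.01 kPa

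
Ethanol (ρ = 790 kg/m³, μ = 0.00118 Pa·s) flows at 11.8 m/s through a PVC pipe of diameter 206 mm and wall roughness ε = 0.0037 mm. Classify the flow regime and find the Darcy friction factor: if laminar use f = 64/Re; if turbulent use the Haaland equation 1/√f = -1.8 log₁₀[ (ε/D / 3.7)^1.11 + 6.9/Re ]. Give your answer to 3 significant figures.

f ≈ 0.0112

Re = ρVD/μ = 790·11.8·0.206/0.00118 = 1.627e+06.
Re > 4000 → turbulent. ε/D = 3.7e-06/0.206 = 1.8e-05; Haaland: 1/√f = -1.8 log₁₀[1.26e-06 + 4.24e-06] = 9.467, so f = 0.01116.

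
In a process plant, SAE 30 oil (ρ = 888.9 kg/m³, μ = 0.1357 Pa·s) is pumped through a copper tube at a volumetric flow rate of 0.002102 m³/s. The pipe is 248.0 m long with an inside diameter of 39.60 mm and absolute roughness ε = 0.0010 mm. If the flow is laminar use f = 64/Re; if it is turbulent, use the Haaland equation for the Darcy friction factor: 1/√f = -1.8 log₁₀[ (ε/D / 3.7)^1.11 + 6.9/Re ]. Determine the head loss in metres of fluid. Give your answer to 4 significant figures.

h_f ≈ 134.4 m

Cross-sectional area A = πD²/4 = π(0.0396)²/4 = 0.001232 m²; mean velocity V = Q/A = 0.002102/0.001232 = 1.707 m/s.
Reynolds number Re = ρVD/μ = 888.9 · 1.707 · 0.0396 / 0.136 = 442.7.
Re < 2300 → laminar flow, so f = 64/Re = 64/442.7 = 0.1446 (the turbulent correlation is not needed).
Darcy-Weisbach: ΔP = f(L/D)(ρV²/2) = 0.1446·(248/0.0396)·(888.9·1.707²/2) = 0.1446·6263·1295 = 1.172e+06 Pa.
Head loss h_f = ΔP/(ρg) = 1.172e+06/(888.9·9.81) = 134.4 m.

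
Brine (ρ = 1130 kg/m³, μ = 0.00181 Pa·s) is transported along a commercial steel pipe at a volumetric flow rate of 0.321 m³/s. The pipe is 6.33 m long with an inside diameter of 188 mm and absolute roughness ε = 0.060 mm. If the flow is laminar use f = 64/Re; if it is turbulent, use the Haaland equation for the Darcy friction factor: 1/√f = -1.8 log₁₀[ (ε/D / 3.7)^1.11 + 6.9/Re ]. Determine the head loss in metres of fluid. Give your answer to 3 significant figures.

Cross-sectional area A = πD²/4 = π(0.188)²/4 = 0.02776 m²; mean velocity V = Q/A = 0.321/0.02776 = 11.56 m/s.
Reynolds number Re = ρVD/μ = 1130 · 11.56 · 0.188 / 0.00181 = 1.357e+06.
Re > 4000 → turbulent. Relative roughness ε/D = 6e-05/0.188 = 0.000319. Haaland: 1/√f = -1.8 log₁₀[(0.000319/3.7)^1.11 + 6.9/1.357e+06] = -1.8 log₁₀[3.08e-05 + 5.08e-06] = 8.001, so f = 0.01562.
Darcy-Weisbach: ΔP = f(L/D)(ρV²/2) = 0.01562·(6.33/0.188)·(1130·11.56²/2) = 0.01562·33.67·7.555e+04 = 3.974e+04 Pa.
Head loss h_f = ΔP/(ρg) = 3.974e+04/(1130·9.81) = 3.58 m.

h_f ≈ 3.58 m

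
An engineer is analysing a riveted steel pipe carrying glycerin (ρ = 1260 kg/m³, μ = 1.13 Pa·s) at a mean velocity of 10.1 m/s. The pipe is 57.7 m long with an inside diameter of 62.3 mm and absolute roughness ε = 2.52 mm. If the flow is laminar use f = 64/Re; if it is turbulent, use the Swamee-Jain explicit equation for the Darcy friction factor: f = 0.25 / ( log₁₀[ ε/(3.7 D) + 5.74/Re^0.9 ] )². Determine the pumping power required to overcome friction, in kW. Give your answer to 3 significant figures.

P ≈ 167 kW

Reynolds number Re = ρVD/μ = 1260 · 10.1 · 0.0623 / 1.13 = 701.6.
Re < 2300 → laminar flow, so f = 64/Re = 64/701.6 = 0.09122 (the turbulent correlation is not needed).
Darcy-Weisbach: ΔP = f(L/D)(ρV²/2) = 0.09122·(57.7/0.0623)·(1260·10.1²/2) = 0.09122·926.2·6.427e+04 = 5.429e+06 Pa.
Q = V·A = 10.1·0.003048 = 0.03079 m³/s.
Pumping power P = QΔP = 0.03079·5.429e+06 = 167200 W = 167 kW.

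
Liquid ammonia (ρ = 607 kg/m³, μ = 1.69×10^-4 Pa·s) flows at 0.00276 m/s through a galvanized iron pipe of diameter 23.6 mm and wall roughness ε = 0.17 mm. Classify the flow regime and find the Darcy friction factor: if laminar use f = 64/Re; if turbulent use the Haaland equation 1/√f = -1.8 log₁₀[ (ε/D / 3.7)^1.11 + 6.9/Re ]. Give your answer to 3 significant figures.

Re = ρVD/μ = 607·0.00276·0.0236/0.000169 = 234.
Re < 2300 → laminar, so f = 64/Re = 0.2736 (roughness is irrelevant in laminar flow).

f ≈ 0.274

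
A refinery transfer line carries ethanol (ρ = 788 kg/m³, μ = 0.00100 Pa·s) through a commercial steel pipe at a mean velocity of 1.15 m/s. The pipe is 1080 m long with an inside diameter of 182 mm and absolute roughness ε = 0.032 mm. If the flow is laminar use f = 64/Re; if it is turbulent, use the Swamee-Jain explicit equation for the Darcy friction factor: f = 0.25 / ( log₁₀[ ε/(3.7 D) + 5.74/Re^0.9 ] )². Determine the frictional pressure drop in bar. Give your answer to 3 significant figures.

ΔP ≈ 0.539 bar

Reynolds number Re = ρVD/μ = 788 · 1.15 · 0.182 / 0.001 = 1.649e+05.
Re > 4000 → turbulent. Relative roughness ε/D = 3.2e-05/0.182 = 0.000176. Swamee-Jain: f = 0.25/(log₁₀[0.000176/3.7 + 5.74/1.649e+05^0.9])² = 0.25/(log₁₀[4.75e-05 + 0.000116])² = 0.25/(-3.787)² = 0.01743.
Darcy-Weisbach: ΔP = f(L/D)(ρV²/2) = 0.01743·(1080/0.182)·(788·1.15²/2) = 0.01743·5934·521.1 = 5.389e+04 Pa.
ΔP = 5.389e+04 Pa = 0.539 bar.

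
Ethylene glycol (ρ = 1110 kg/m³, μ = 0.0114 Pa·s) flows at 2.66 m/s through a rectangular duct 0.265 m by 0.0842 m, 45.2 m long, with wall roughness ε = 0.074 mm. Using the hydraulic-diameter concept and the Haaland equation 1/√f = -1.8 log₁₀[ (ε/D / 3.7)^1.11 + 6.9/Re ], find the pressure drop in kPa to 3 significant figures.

ΔP ≈ 33.6 kPa

Hydraulic diameter D_h = 4A/P = 4·(0.265·0.0842)/(2·(0.265+0.0842)) = 0.08925/0.6984 = 0.1278 m.
Re = ρVD_h/μ = 1110·2.66·0.1278/0.0114 = 3.31e+04.
ε/D_h = 7.4e-05/0.1278 = 0.000579; Haaland gives 1/√f = -1.8 log₁₀[5.97e-05+0.000208] = 6.429, so f = 0.0242.
ΔP = f(L/D_h)(ρV²/2) = 0.0242·45.2/0.1278·3927 = 3.361e+04 Pa.
ΔP = 33.6 kPa.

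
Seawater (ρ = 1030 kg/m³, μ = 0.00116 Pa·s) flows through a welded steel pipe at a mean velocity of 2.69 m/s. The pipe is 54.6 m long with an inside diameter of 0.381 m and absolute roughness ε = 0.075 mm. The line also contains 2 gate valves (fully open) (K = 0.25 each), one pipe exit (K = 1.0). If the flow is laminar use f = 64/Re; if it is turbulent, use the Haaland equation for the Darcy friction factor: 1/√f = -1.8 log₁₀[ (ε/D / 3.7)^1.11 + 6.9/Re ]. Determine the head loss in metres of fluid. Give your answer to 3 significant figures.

h_f ≈ 1.33 m

Reynolds number Re = ρVD/μ = 1030 · 2.69 · 0.381 / 0.00116 = 9.1e+05.
Re > 4000 → turbulent. Relative roughness ε/D = 7.5e-05/0.381 = 0.000197. Haaland: 1/√f = -1.8 log₁₀[(0.000197/3.7)^1.11 + 6.9/9.1e+05] = -1.8 log₁₀[1.8e-05 + 7.58e-06] = 8.265, so f = 0.01464.
Total minor-loss coefficient ΣK = 2·0.25 + 1·1 = 1.5.
ΔP = [f·L/D + ΣK]·(ρV²/2) = [0.01464·54.6/0.381 + 1.5]·(1030·2.69²/2) = [2.098 + 1.5]·3727 = 1.341e+04 Pa.
Head loss h_f = ΔP/(ρg) = 1.341e+04/(1030·9.81) = 1.33 m.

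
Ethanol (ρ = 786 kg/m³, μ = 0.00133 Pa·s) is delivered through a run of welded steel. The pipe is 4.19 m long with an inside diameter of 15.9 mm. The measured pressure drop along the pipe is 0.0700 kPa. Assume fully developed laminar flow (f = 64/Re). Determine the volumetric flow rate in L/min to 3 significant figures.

For laminar flow, f = 64/Re with Re = ρVD/μ, so Darcy-Weisbach reduces to ΔP = 32μLV/D². Solving for V: V = ΔP·D²/(32μL) = 70·(0.0159)²/(32·0.00133·4.19) = 0.09924 m/s.
Check: Re = ρVD/μ = 786·0.09924·0.0159/0.00133 = 932.5 < 2300, so the laminar assumption holds.
Q = V·A = 0.09924·(π/4·0.0159²) = 1.97e-05 m³/s = 1.18 L/min.

Q ≈ 1.18 L/min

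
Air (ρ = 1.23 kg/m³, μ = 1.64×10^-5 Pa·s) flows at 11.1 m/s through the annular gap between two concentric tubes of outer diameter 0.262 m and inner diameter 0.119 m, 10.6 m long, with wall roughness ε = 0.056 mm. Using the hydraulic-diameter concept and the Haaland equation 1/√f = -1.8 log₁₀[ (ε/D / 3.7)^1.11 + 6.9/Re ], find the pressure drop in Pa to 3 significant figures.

ΔP ≈ 108 Pa

Hydraulic diameter D_h = 4A/P = D_o - D_i = 0.262 - 0.119 = 0.143 m.
Re = ρVD_h/μ = 1.23·11.1·0.143/1.64e-05 = 1.19e+05.
ε/D_h = 5.6e-05/0.143 = 0.000392; Haaland gives 1/√f = -1.8 log₁₀[3.87e-05+5.8e-05] = 7.227, so f = 0.01915.
ΔP = f(L/D_h)(ρV²/2) = 0.01915·10.6/0.143·75.77 = 107.5 Pa.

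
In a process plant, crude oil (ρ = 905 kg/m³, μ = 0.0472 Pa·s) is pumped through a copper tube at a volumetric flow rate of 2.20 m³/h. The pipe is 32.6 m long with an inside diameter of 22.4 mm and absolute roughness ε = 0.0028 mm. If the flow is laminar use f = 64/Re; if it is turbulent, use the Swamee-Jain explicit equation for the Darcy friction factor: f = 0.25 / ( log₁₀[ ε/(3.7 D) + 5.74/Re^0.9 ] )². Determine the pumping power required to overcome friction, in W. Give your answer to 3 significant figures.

Q = 2.20 m³/h = 2.20/3600 = 0.0006111 m³/s.
Cross-sectional area A = πD²/4 = π(0.0224)²/4 = 0.0003941 m²; mean velocity V = Q/A = 0.0006111/0.0003941 = 1.551 m/s.
Reynolds number Re = ρVD/μ = 905 · 1.551 · 0.0224 / 0.0472 = 666.
Re < 2300 → laminar flow, so f = 64/Re = 64/666 = 0.09609 (the turbulent correlation is not needed).
Darcy-Weisbach: ΔP = f(L/D)(ρV²/2) = 0.09609·(32.6/0.0224)·(905·1.551²/2) = 0.09609·1455·1088 = 1.522e+05 Pa.
Pumping power P = QΔP = 0.0006111·1.522e+05 = 93.00 W = 93.0 W.

P ≈ 93.0 W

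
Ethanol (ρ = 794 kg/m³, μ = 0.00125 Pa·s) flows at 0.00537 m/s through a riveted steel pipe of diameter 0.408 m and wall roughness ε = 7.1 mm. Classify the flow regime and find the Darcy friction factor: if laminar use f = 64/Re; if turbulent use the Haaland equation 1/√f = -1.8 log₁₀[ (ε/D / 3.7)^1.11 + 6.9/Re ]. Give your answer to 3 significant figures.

Re = ρVD/μ = 794·0.00537·0.408/0.00125 = 1392.
Re < 2300 → laminar, so f = 64/Re = 0.04599 (roughness is irrelevant in laminar flow).

f ≈ 0.0460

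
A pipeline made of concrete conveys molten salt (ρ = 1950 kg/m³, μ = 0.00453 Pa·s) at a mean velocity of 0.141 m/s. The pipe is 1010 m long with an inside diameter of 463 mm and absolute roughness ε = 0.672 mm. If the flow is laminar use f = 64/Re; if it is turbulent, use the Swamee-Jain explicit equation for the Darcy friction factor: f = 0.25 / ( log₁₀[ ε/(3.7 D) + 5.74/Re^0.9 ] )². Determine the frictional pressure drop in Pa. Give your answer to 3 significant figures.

ΔP ≈ 1160 Pa

Reynolds number Re = ρVD/μ = 1950 · 0.141 · 0.463 / 0.00453 = 2.81e+04.
Re > 4000 → turbulent. Relative roughness ε/D = 0.000672/0.463 = 0.00145. Swamee-Jain: f = 0.25/(log₁₀[0.00145/3.7 + 5.74/2.81e+04^0.9])² = 0.25/(log₁₀[0.000392 + 0.000569])² = 0.25/(-3.017)² = 0.02746.
Darcy-Weisbach: ΔP = f(L/D)(ρV²/2) = 0.02746·(1010/0.463)·(1950·0.141²/2) = 0.02746·2181·19.38 = 1161 Pa.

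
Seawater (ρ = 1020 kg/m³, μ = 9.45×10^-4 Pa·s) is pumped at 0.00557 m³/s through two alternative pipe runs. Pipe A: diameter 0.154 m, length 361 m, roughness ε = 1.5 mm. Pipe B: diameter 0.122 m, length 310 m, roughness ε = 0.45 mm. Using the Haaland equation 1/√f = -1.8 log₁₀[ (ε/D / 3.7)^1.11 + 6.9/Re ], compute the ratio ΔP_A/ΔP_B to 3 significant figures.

ΔP_A/ΔP_B ≈ 0.479

Pipe A: V = Q/A = 0.00557/0.01863 = 0.299 m/s; Re = 4.971e+04; ε/D = 0.00974; Haaland → f = 0.03877; ΔP_A = f(L/D)(ρV²/2) = 4145 Pa.
Pipe B: V = Q/A = 0.00557/0.01169 = 0.4765 m/s; Re = 6.274e+04; ε/D = 0.00369; Haaland → f = 0.02941; ΔP_B = f(L/D)(ρV²/2) = 8653 Pa.
ΔP_A/ΔP_B = 4145/8653 = 0.479.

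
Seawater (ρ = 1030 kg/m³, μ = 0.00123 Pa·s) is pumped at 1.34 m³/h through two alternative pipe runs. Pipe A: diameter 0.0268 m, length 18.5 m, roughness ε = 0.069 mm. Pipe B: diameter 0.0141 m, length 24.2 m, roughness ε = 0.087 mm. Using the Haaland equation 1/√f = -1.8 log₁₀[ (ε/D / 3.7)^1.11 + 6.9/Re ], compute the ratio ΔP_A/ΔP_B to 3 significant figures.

Pipe A: V = Q/A = 0.0003722/0.0005641 = 0.6598 m/s; Re = 1.481e+04; ε/D = 0.00257; Haaland → f = 0.03194; ΔP_A = f(L/D)(ρV²/2) = 4944 Pa.
Pipe B: V = Q/A = 0.0003722/0.0001561 = 2.384 m/s; Re = 2.815e+04; ε/D = 0.00617; Haaland → f = 0.03498; ΔP_B = f(L/D)(ρV²/2) = 1.757e+05 Pa.
ΔP_A/ΔP_B = 4944/1.757e+05 = 0.0281.

ΔP_A/ΔP_B ≈ 0.0281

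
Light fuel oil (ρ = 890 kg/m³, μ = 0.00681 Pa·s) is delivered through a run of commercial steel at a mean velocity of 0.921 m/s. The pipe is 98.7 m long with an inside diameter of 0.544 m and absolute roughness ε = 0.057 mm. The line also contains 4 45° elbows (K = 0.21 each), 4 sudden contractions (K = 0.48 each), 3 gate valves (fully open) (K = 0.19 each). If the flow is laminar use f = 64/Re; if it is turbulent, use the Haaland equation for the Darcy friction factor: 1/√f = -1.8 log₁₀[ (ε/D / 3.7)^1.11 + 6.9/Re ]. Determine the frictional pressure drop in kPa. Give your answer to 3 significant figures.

Reynolds number Re = ρVD/μ = 890 · 0.921 · 0.544 / 0.00681 = 6.548e+04.
Re > 4000 → turbulent. Relative roughness ε/D = 5.7e-05/0.544 = 0.000105. Haaland: 1/√f = -1.8 log₁₀[(0.000105/3.7)^1.11 + 6.9/6.548e+04] = -1.8 log₁₀[8.95e-06 + 0.000105] = 7.095, so f = 0.01986.
Total minor-loss coefficient ΣK = 4·0.21 + 4·0.48 + 3·0.19 = 3.33.
ΔP = [f·L/D + ΣK]·(ρV²/2) = [0.01986·98.7/0.544 + 3.33]·(890·0.921²/2) = [3.604 + 3.33]·377.5 = 2617 Pa.
ΔP = 2617 Pa = 2.62 kPa.

ΔP ≈ 2.62 kPa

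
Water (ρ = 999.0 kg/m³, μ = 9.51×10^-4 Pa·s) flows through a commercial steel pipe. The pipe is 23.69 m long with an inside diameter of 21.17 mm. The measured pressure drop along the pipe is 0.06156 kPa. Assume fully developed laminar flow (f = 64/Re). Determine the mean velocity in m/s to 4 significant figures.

V ≈ 0.03827 m/s

For laminar flow, f = 64/Re with Re = ρVD/μ, so Darcy-Weisbach reduces to ΔP = 32μLV/D². Solving for V: V = ΔP·D²/(32μL) = 61.56·(0.02117)²/(32·0.000951·23.69) = 0.03827 m/s.
Check: Re = ρVD/μ = 999·0.03827·0.02117/0.000951 = 851 < 2300, so the laminar assumption holds.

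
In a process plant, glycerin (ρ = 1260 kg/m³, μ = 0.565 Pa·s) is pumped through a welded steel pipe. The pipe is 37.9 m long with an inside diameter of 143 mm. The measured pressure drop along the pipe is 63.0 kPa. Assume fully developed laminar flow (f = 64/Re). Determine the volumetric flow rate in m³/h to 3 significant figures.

Q ≈ 109 m³/h

For laminar flow, f = 64/Re with Re = ρVD/μ, so Darcy-Weisbach reduces to ΔP = 32μLV/D². Solving for V: V = ΔP·D²/(32μL) = 6.3e+04·(0.143)²/(32·0.565·37.9) = 1.88 m/s.
Check: Re = ρVD/μ = 1260·1.88·0.143/0.565 = 599.6 < 2300, so the laminar assumption holds.
Q = V·A = 1.88·(π/4·0.143²) = 0.0302 m³/s = 109 m³/h.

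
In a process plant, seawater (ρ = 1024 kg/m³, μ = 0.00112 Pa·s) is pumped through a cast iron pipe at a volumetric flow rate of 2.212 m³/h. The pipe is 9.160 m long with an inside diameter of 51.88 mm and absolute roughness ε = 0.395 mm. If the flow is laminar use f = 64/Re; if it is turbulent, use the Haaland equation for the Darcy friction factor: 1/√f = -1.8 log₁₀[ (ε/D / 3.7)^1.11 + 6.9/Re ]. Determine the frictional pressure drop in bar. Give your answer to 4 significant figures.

ΔP ≈ 0.002982 bar

Q = 2.212 m³/h = 2.212/3600 = 0.0006144 m³/s.
Cross-sectional area A = πD²/4 = π(0.05188)²/4 = 0.002114 m²; mean velocity V = Q/A = 0.0006144/0.002114 = 0.2907 m/s.
Reynolds number Re = ρVD/μ = 1024 · 0.2907 · 0.05188 / 0.00112 = 1.379e+04.
Re > 4000 → turbulent. Relative roughness ε/D = 0.000395/0.05188 = 0.00761. Haaland: 1/√f = -1.8 log₁₀[(0.00761/3.7)^1.11 + 6.9/1.379e+04] = -1.8 log₁₀[0.00104 + 0.0005] = 5.061, so f = 0.03904.
Darcy-Weisbach: ΔP = f(L/D)(ρV²/2) = 0.03904·(9.16/0.05188)·(1024·0.2907²/2) = 0.03904·176.6·43.26 = 298.2 Pa.
ΔP = 298.2 Pa = 0.002982 bar.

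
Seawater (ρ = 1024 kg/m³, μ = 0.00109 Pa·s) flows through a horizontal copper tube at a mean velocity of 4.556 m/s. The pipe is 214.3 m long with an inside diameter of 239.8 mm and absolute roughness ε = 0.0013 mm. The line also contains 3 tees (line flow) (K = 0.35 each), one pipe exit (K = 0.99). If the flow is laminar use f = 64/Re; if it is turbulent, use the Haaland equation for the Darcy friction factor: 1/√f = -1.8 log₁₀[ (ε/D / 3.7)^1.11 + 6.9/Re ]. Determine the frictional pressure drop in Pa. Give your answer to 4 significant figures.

Reynolds number Re = ρVD/μ = 1024 · 4.556 · 0.2398 / 0.00109 = 1.026e+06.
Re > 4000 → turbulent. Relative roughness ε/D = 1.3e-06/0.2398 = 5.42e-06. Haaland: 1/√f = -1.8 log₁₀[(5.42e-06/3.7)^1.11 + 6.9/1.026e+06] = -1.8 log₁₀[3.34e-07 + 6.72e-06] = 9.272, so f = 0.01163.
Total minor-loss coefficient ΣK = 3·0.35 + 1·0.99 = 2.04.
ΔP = [f·L/D + ΣK]·(ρV²/2) = [0.01163·214.3/0.2398 + 2.04]·(1024·4.556²/2) = [10.39 + 2.04]·1.063e+04 = 1.321e+05 Pa.

ΔP ≈ 132100 Pa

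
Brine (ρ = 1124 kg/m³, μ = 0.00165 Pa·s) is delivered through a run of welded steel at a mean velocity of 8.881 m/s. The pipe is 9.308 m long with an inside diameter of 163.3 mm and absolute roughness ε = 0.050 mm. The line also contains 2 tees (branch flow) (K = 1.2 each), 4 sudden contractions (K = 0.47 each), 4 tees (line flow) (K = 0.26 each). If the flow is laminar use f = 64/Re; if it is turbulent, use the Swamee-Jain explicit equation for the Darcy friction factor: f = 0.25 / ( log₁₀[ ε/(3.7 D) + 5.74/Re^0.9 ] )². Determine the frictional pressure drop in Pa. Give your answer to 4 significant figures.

Reynolds number Re = ρVD/μ = 1124 · 8.881 · 0.1633 / 0.00165 = 9.879e+05.
Re > 4000 → turbulent. Relative roughness ε/D = 5e-05/0.1633 = 0.000306. Swamee-Jain: f = 0.25/(log₁₀[0.000306/3.7 + 5.74/9.879e+05^0.9])² = 0.25/(log₁₀[8.28e-05 + 2.31e-05])² = 0.25/(-3.975)² = 0.01582.
Total minor-loss coefficient ΣK = 2·1.2 + 4·0.47 + 4·0.26 = 5.32.
ΔP = [f·L/D + ΣK]·(ρV²/2) = [0.01582·9.308/0.1633 + 5.32]·(1124·8.881²/2) = [0.9017 + 5.32]·4.433e+04 = 2.758e+05 Pa.

ΔP ≈ 275800 Pa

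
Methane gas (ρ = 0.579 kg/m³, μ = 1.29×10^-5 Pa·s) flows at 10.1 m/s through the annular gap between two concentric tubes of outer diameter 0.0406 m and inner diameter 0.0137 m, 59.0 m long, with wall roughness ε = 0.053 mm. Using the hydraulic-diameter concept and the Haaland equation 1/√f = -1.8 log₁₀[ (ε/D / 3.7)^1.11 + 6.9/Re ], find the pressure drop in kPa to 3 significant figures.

ΔP ≈ 2.08 kPa

Hydraulic diameter D_h = 4A/P = D_o - D_i = 0.0406 - 0.0137 = 0.0269 m.
Re = ρVD_h/μ = 0.579·10.1·0.0269/1.29e-05 = 1.219e+04.
ε/D_h = 5.3e-05/0.0269 = 0.00197; Haaland gives 1/√f = -1.8 log₁₀[0.000232+0.000566] = 5.576, so f = 0.03216.
ΔP = f(L/D_h)(ρV²/2) = 0.03216·59/0.0269·29.53 = 2083 Pa.
ΔP = 2.08 kPa.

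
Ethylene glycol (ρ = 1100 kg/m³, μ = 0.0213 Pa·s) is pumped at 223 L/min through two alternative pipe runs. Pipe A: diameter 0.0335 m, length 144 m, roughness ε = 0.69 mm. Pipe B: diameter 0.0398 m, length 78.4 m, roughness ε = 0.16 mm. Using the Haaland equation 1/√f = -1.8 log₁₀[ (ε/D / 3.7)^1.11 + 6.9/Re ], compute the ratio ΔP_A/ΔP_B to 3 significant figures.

Pipe A: V = Q/A = 0.003717/0.0008814 = 4.217 m/s; Re = 7295; ε/D = 0.0206; Haaland → f = 0.05411; ΔP_A = f(L/D)(ρV²/2) = 2.275e+06 Pa.
Pipe B: V = Q/A = 0.003717/0.001244 = 2.987 m/s; Re = 6140; ε/D = 0.00402; Haaland → f = 0.03976; ΔP_B = f(L/D)(ρV²/2) = 3.845e+05 Pa.
ΔP_A/ΔP_B = 2.275e+06/3.845e+05 = 5.92.

ΔP_A/ΔP_B ≈ 5.92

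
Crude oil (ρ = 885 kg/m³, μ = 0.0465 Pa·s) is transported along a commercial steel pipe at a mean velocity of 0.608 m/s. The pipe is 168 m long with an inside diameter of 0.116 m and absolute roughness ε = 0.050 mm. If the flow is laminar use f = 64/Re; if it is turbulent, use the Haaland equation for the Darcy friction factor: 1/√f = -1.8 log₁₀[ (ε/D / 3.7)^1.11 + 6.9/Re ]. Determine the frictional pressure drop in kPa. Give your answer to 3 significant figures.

ΔP ≈ 11.3 kPa

Reynolds number Re = ρVD/μ = 885 · 0.608 · 0.116 / 0.0465 = 1342.
Re < 2300 → laminar flow, so f = 64/Re = 64/1342 = 0.04768 (the turbulent correlation is not needed).
Darcy-Weisbach: ΔP = f(L/D)(ρV²/2) = 0.04768·(168/0.116)·(885·0.608²/2) = 0.04768·1448·163.6 = 1.13e+04 Pa.
ΔP = 1.13e+04 Pa = 11.3 kPa.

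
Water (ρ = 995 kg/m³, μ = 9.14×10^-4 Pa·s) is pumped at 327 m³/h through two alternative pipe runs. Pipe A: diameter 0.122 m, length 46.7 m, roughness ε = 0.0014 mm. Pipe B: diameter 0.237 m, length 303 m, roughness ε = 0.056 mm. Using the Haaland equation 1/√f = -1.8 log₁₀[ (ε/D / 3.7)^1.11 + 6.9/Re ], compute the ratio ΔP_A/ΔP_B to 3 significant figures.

Pipe A: V = Q/A = 0.09083/0.01169 = 7.77 m/s; Re = 1.032e+06; ε/D = 1.15e-05; Haaland → f = 0.01174; ΔP_A = f(L/D)(ρV²/2) = 1.35e+05 Pa.
Pipe B: V = Q/A = 0.09083/0.04412 = 2.059 m/s; Re = 5.312e+05; ε/D = 0.000236; Haaland → f = 0.01555; ΔP_B = f(L/D)(ρV²/2) = 4.193e+04 Pa.
ΔP_A/ΔP_B = 1.35e+05/4.193e+04 = 3.22.

ΔP_A/ΔP_B ≈ 3.22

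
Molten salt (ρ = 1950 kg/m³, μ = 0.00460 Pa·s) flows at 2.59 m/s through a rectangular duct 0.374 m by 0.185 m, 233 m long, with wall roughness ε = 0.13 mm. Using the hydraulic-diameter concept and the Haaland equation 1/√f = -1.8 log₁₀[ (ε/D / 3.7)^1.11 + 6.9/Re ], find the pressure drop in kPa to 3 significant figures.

ΔP ≈ 113 kPa

Hydraulic diameter D_h = 4A/P = 4·(0.374·0.185)/(2·(0.374+0.185)) = 0.2768/1.118 = 0.2475 m.
Re = ρVD_h/μ = 1950·2.59·0.2475/0.0046 = 2.718e+05.
ε/D_h = 0.00013/0.2475 = 0.000525; Haaland gives 1/√f = -1.8 log₁₀[5.36e-05+2.54e-05] = 7.385, so f = 0.01834.
ΔP = f(L/D_h)(ρV²/2) = 0.01834·233/0.2475·6540 = 1.129e+05 Pa.
ΔP = 113 kPa.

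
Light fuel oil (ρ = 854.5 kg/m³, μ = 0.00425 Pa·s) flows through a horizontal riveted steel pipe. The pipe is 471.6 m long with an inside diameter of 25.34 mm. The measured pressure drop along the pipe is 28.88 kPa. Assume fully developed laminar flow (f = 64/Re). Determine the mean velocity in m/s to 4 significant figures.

For laminar flow, f = 64/Re with Re = ρVD/μ, so Darcy-Weisbach reduces to ΔP = 32μLV/D². Solving for V: V = ΔP·D²/(32μL) = 2.888e+04·(0.02534)²/(32·0.00425·471.6) = 0.2891 m/s.
Check: Re = ρVD/μ = 854.5·0.2891·0.02534/0.00425 = 1473 < 2300, so the laminar assumption holds.

V ≈ 0.2891 m/s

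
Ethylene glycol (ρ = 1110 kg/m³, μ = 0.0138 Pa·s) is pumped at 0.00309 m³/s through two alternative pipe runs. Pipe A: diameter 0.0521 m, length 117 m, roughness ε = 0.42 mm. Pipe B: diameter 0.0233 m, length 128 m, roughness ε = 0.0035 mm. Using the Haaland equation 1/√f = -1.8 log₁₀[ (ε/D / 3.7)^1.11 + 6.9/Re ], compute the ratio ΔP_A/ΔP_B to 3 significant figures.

Pipe A: V = Q/A = 0.00309/0.002132 = 1.449 m/s; Re = 6074; ε/D = 0.00806; Haaland → f = 0.044; ΔP_A = f(L/D)(ρV²/2) = 1.152e+05 Pa.
Pipe B: V = Q/A = 0.00309/0.0004264 = 7.247 m/s; Re = 1.358e+04; ε/D = 0.00015; Haaland → f = 0.02864; ΔP_B = f(L/D)(ρV²/2) = 4.586e+06 Pa.
ΔP_A/ΔP_B = 1.152e+05/4.586e+06 = 0.0251.

ΔP_A/ΔP_B ≈ 0.0251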